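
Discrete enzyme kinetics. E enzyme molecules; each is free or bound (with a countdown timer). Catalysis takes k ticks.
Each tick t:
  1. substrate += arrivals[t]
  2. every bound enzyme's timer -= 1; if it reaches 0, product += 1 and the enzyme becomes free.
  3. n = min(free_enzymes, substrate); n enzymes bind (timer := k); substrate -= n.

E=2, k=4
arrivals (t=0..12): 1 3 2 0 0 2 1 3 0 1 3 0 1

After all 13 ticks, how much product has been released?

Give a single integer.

t=0: arr=1 -> substrate=0 bound=1 product=0
t=1: arr=3 -> substrate=2 bound=2 product=0
t=2: arr=2 -> substrate=4 bound=2 product=0
t=3: arr=0 -> substrate=4 bound=2 product=0
t=4: arr=0 -> substrate=3 bound=2 product=1
t=5: arr=2 -> substrate=4 bound=2 product=2
t=6: arr=1 -> substrate=5 bound=2 product=2
t=7: arr=3 -> substrate=8 bound=2 product=2
t=8: arr=0 -> substrate=7 bound=2 product=3
t=9: arr=1 -> substrate=7 bound=2 product=4
t=10: arr=3 -> substrate=10 bound=2 product=4
t=11: arr=0 -> substrate=10 bound=2 product=4
t=12: arr=1 -> substrate=10 bound=2 product=5

Answer: 5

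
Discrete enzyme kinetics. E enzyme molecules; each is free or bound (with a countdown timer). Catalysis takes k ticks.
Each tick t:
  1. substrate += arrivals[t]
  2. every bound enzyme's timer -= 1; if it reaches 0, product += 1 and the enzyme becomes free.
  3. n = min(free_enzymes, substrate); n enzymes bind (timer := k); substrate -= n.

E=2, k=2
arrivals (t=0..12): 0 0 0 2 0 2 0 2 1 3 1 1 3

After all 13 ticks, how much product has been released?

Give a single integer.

t=0: arr=0 -> substrate=0 bound=0 product=0
t=1: arr=0 -> substrate=0 bound=0 product=0
t=2: arr=0 -> substrate=0 bound=0 product=0
t=3: arr=2 -> substrate=0 bound=2 product=0
t=4: arr=0 -> substrate=0 bound=2 product=0
t=5: arr=2 -> substrate=0 bound=2 product=2
t=6: arr=0 -> substrate=0 bound=2 product=2
t=7: arr=2 -> substrate=0 bound=2 product=4
t=8: arr=1 -> substrate=1 bound=2 product=4
t=9: arr=3 -> substrate=2 bound=2 product=6
t=10: arr=1 -> substrate=3 bound=2 product=6
t=11: arr=1 -> substrate=2 bound=2 product=8
t=12: arr=3 -> substrate=5 bound=2 product=8

Answer: 8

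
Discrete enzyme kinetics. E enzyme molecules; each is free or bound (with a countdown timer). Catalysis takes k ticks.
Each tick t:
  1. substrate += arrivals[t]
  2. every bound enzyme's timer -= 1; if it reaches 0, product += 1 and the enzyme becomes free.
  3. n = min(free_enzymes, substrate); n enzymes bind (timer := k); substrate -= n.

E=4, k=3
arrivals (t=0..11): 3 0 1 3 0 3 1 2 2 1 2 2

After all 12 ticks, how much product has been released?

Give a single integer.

t=0: arr=3 -> substrate=0 bound=3 product=0
t=1: arr=0 -> substrate=0 bound=3 product=0
t=2: arr=1 -> substrate=0 bound=4 product=0
t=3: arr=3 -> substrate=0 bound=4 product=3
t=4: arr=0 -> substrate=0 bound=4 product=3
t=5: arr=3 -> substrate=2 bound=4 product=4
t=6: arr=1 -> substrate=0 bound=4 product=7
t=7: arr=2 -> substrate=2 bound=4 product=7
t=8: arr=2 -> substrate=3 bound=4 product=8
t=9: arr=1 -> substrate=1 bound=4 product=11
t=10: arr=2 -> substrate=3 bound=4 product=11
t=11: arr=2 -> substrate=4 bound=4 product=12

Answer: 12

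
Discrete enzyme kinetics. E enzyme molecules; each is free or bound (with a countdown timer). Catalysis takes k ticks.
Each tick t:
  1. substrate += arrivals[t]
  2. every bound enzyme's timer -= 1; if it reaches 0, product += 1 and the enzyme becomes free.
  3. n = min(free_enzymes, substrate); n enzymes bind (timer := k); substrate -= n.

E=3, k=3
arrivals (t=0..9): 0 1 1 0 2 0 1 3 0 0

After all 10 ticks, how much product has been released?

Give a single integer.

Answer: 5

Derivation:
t=0: arr=0 -> substrate=0 bound=0 product=0
t=1: arr=1 -> substrate=0 bound=1 product=0
t=2: arr=1 -> substrate=0 bound=2 product=0
t=3: arr=0 -> substrate=0 bound=2 product=0
t=4: arr=2 -> substrate=0 bound=3 product=1
t=5: arr=0 -> substrate=0 bound=2 product=2
t=6: arr=1 -> substrate=0 bound=3 product=2
t=7: arr=3 -> substrate=1 bound=3 product=4
t=8: arr=0 -> substrate=1 bound=3 product=4
t=9: arr=0 -> substrate=0 bound=3 product=5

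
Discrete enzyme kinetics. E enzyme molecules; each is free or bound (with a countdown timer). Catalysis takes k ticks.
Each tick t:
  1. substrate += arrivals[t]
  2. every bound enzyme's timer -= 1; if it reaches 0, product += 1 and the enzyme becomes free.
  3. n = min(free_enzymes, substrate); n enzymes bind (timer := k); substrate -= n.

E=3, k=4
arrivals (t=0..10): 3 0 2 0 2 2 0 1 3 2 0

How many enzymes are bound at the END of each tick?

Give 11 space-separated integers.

Answer: 3 3 3 3 3 3 3 3 3 3 3

Derivation:
t=0: arr=3 -> substrate=0 bound=3 product=0
t=1: arr=0 -> substrate=0 bound=3 product=0
t=2: arr=2 -> substrate=2 bound=3 product=0
t=3: arr=0 -> substrate=2 bound=3 product=0
t=4: arr=2 -> substrate=1 bound=3 product=3
t=5: arr=2 -> substrate=3 bound=3 product=3
t=6: arr=0 -> substrate=3 bound=3 product=3
t=7: arr=1 -> substrate=4 bound=3 product=3
t=8: arr=3 -> substrate=4 bound=3 product=6
t=9: arr=2 -> substrate=6 bound=3 product=6
t=10: arr=0 -> substrate=6 bound=3 product=6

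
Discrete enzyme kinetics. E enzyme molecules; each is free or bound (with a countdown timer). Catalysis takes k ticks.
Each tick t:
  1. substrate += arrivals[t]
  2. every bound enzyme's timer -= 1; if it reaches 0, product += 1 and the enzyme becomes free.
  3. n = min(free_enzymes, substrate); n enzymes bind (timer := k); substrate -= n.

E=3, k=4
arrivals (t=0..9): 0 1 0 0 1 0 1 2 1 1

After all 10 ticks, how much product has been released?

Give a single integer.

t=0: arr=0 -> substrate=0 bound=0 product=0
t=1: arr=1 -> substrate=0 bound=1 product=0
t=2: arr=0 -> substrate=0 bound=1 product=0
t=3: arr=0 -> substrate=0 bound=1 product=0
t=4: arr=1 -> substrate=0 bound=2 product=0
t=5: arr=0 -> substrate=0 bound=1 product=1
t=6: arr=1 -> substrate=0 bound=2 product=1
t=7: arr=2 -> substrate=1 bound=3 product=1
t=8: arr=1 -> substrate=1 bound=3 product=2
t=9: arr=1 -> substrate=2 bound=3 product=2

Answer: 2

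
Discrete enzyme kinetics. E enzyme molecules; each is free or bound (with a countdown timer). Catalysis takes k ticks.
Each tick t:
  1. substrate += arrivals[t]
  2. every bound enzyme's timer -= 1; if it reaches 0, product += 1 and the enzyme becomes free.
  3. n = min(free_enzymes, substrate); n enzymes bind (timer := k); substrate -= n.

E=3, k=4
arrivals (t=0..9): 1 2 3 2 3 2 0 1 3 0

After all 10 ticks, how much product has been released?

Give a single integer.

t=0: arr=1 -> substrate=0 bound=1 product=0
t=1: arr=2 -> substrate=0 bound=3 product=0
t=2: arr=3 -> substrate=3 bound=3 product=0
t=3: arr=2 -> substrate=5 bound=3 product=0
t=4: arr=3 -> substrate=7 bound=3 product=1
t=5: arr=2 -> substrate=7 bound=3 product=3
t=6: arr=0 -> substrate=7 bound=3 product=3
t=7: arr=1 -> substrate=8 bound=3 product=3
t=8: arr=3 -> substrate=10 bound=3 product=4
t=9: arr=0 -> substrate=8 bound=3 product=6

Answer: 6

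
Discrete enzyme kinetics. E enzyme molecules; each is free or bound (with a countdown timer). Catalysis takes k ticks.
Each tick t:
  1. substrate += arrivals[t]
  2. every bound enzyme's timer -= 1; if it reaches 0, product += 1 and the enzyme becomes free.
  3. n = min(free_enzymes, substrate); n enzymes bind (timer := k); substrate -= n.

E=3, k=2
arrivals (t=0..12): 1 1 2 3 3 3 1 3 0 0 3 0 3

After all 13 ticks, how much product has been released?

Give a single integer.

t=0: arr=1 -> substrate=0 bound=1 product=0
t=1: arr=1 -> substrate=0 bound=2 product=0
t=2: arr=2 -> substrate=0 bound=3 product=1
t=3: arr=3 -> substrate=2 bound=3 product=2
t=4: arr=3 -> substrate=3 bound=3 product=4
t=5: arr=3 -> substrate=5 bound=3 product=5
t=6: arr=1 -> substrate=4 bound=3 product=7
t=7: arr=3 -> substrate=6 bound=3 product=8
t=8: arr=0 -> substrate=4 bound=3 product=10
t=9: arr=0 -> substrate=3 bound=3 product=11
t=10: arr=3 -> substrate=4 bound=3 product=13
t=11: arr=0 -> substrate=3 bound=3 product=14
t=12: arr=3 -> substrate=4 bound=3 product=16

Answer: 16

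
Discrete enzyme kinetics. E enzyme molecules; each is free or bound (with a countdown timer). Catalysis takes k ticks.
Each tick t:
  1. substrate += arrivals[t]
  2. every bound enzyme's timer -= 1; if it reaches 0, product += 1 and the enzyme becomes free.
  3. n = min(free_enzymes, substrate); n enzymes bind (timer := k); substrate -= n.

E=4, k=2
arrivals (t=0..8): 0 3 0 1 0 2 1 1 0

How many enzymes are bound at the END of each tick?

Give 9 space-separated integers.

t=0: arr=0 -> substrate=0 bound=0 product=0
t=1: arr=3 -> substrate=0 bound=3 product=0
t=2: arr=0 -> substrate=0 bound=3 product=0
t=3: arr=1 -> substrate=0 bound=1 product=3
t=4: arr=0 -> substrate=0 bound=1 product=3
t=5: arr=2 -> substrate=0 bound=2 product=4
t=6: arr=1 -> substrate=0 bound=3 product=4
t=7: arr=1 -> substrate=0 bound=2 product=6
t=8: arr=0 -> substrate=0 bound=1 product=7

Answer: 0 3 3 1 1 2 3 2 1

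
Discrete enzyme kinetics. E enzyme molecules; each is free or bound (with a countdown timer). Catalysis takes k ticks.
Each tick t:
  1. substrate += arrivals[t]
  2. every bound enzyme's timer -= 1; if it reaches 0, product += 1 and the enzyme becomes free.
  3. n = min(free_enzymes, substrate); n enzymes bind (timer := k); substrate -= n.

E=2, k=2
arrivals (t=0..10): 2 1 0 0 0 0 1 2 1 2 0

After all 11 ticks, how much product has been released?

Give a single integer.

t=0: arr=2 -> substrate=0 bound=2 product=0
t=1: arr=1 -> substrate=1 bound=2 product=0
t=2: arr=0 -> substrate=0 bound=1 product=2
t=3: arr=0 -> substrate=0 bound=1 product=2
t=4: arr=0 -> substrate=0 bound=0 product=3
t=5: arr=0 -> substrate=0 bound=0 product=3
t=6: arr=1 -> substrate=0 bound=1 product=3
t=7: arr=2 -> substrate=1 bound=2 product=3
t=8: arr=1 -> substrate=1 bound=2 product=4
t=9: arr=2 -> substrate=2 bound=2 product=5
t=10: arr=0 -> substrate=1 bound=2 product=6

Answer: 6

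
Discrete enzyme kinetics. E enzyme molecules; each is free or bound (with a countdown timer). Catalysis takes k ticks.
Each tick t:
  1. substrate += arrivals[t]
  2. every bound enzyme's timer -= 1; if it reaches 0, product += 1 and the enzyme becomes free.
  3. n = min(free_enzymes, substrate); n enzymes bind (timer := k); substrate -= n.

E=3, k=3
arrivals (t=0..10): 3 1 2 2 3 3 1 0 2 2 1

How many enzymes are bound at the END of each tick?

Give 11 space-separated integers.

t=0: arr=3 -> substrate=0 bound=3 product=0
t=1: arr=1 -> substrate=1 bound=3 product=0
t=2: arr=2 -> substrate=3 bound=3 product=0
t=3: arr=2 -> substrate=2 bound=3 product=3
t=4: arr=3 -> substrate=5 bound=3 product=3
t=5: arr=3 -> substrate=8 bound=3 product=3
t=6: arr=1 -> substrate=6 bound=3 product=6
t=7: arr=0 -> substrate=6 bound=3 product=6
t=8: arr=2 -> substrate=8 bound=3 product=6
t=9: arr=2 -> substrate=7 bound=3 product=9
t=10: arr=1 -> substrate=8 bound=3 product=9

Answer: 3 3 3 3 3 3 3 3 3 3 3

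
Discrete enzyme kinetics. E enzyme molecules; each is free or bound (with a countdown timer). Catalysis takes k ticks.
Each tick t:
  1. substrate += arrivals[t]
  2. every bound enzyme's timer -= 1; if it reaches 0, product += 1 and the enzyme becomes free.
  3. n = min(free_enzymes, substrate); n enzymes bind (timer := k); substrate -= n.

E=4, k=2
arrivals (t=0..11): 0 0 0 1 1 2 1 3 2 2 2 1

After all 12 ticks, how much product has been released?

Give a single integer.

t=0: arr=0 -> substrate=0 bound=0 product=0
t=1: arr=0 -> substrate=0 bound=0 product=0
t=2: arr=0 -> substrate=0 bound=0 product=0
t=3: arr=1 -> substrate=0 bound=1 product=0
t=4: arr=1 -> substrate=0 bound=2 product=0
t=5: arr=2 -> substrate=0 bound=3 product=1
t=6: arr=1 -> substrate=0 bound=3 product=2
t=7: arr=3 -> substrate=0 bound=4 product=4
t=8: arr=2 -> substrate=1 bound=4 product=5
t=9: arr=2 -> substrate=0 bound=4 product=8
t=10: arr=2 -> substrate=1 bound=4 product=9
t=11: arr=1 -> substrate=0 bound=3 product=12

Answer: 12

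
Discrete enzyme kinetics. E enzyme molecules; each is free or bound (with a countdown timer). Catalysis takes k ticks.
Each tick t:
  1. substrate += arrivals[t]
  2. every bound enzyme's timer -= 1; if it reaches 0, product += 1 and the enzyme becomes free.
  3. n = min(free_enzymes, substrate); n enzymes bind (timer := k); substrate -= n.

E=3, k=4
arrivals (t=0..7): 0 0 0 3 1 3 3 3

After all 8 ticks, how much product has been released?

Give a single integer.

Answer: 3

Derivation:
t=0: arr=0 -> substrate=0 bound=0 product=0
t=1: arr=0 -> substrate=0 bound=0 product=0
t=2: arr=0 -> substrate=0 bound=0 product=0
t=3: arr=3 -> substrate=0 bound=3 product=0
t=4: arr=1 -> substrate=1 bound=3 product=0
t=5: arr=3 -> substrate=4 bound=3 product=0
t=6: arr=3 -> substrate=7 bound=3 product=0
t=7: arr=3 -> substrate=7 bound=3 product=3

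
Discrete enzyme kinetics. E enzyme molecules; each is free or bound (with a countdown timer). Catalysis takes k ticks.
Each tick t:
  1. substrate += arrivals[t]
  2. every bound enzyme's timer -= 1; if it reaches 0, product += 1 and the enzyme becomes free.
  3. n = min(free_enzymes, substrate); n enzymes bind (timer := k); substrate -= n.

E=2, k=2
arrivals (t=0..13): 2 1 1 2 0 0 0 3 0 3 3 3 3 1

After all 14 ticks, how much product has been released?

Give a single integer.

Answer: 12

Derivation:
t=0: arr=2 -> substrate=0 bound=2 product=0
t=1: arr=1 -> substrate=1 bound=2 product=0
t=2: arr=1 -> substrate=0 bound=2 product=2
t=3: arr=2 -> substrate=2 bound=2 product=2
t=4: arr=0 -> substrate=0 bound=2 product=4
t=5: arr=0 -> substrate=0 bound=2 product=4
t=6: arr=0 -> substrate=0 bound=0 product=6
t=7: arr=3 -> substrate=1 bound=2 product=6
t=8: arr=0 -> substrate=1 bound=2 product=6
t=9: arr=3 -> substrate=2 bound=2 product=8
t=10: arr=3 -> substrate=5 bound=2 product=8
t=11: arr=3 -> substrate=6 bound=2 product=10
t=12: arr=3 -> substrate=9 bound=2 product=10
t=13: arr=1 -> substrate=8 bound=2 product=12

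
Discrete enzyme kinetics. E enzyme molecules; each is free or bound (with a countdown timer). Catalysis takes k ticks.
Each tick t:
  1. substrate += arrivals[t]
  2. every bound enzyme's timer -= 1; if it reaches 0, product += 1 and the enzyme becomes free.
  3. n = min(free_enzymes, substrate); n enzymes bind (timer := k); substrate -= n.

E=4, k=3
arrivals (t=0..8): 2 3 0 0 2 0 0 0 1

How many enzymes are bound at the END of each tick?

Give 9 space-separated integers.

t=0: arr=2 -> substrate=0 bound=2 product=0
t=1: arr=3 -> substrate=1 bound=4 product=0
t=2: arr=0 -> substrate=1 bound=4 product=0
t=3: arr=0 -> substrate=0 bound=3 product=2
t=4: arr=2 -> substrate=0 bound=3 product=4
t=5: arr=0 -> substrate=0 bound=3 product=4
t=6: arr=0 -> substrate=0 bound=2 product=5
t=7: arr=0 -> substrate=0 bound=0 product=7
t=8: arr=1 -> substrate=0 bound=1 product=7

Answer: 2 4 4 3 3 3 2 0 1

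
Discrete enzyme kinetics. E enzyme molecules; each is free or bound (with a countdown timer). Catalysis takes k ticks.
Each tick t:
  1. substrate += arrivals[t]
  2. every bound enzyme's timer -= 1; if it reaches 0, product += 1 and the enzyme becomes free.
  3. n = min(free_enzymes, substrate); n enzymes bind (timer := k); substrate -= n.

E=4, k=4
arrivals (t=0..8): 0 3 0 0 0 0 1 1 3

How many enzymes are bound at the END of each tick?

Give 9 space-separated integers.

Answer: 0 3 3 3 3 0 1 2 4

Derivation:
t=0: arr=0 -> substrate=0 bound=0 product=0
t=1: arr=3 -> substrate=0 bound=3 product=0
t=2: arr=0 -> substrate=0 bound=3 product=0
t=3: arr=0 -> substrate=0 bound=3 product=0
t=4: arr=0 -> substrate=0 bound=3 product=0
t=5: arr=0 -> substrate=0 bound=0 product=3
t=6: arr=1 -> substrate=0 bound=1 product=3
t=7: arr=1 -> substrate=0 bound=2 product=3
t=8: arr=3 -> substrate=1 bound=4 product=3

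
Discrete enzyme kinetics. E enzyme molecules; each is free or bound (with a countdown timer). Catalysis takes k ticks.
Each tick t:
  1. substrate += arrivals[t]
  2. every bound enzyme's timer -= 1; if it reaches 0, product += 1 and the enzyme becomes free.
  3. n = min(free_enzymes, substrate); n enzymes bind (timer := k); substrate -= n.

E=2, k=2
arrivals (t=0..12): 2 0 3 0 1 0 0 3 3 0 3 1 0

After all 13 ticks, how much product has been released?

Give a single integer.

t=0: arr=2 -> substrate=0 bound=2 product=0
t=1: arr=0 -> substrate=0 bound=2 product=0
t=2: arr=3 -> substrate=1 bound=2 product=2
t=3: arr=0 -> substrate=1 bound=2 product=2
t=4: arr=1 -> substrate=0 bound=2 product=4
t=5: arr=0 -> substrate=0 bound=2 product=4
t=6: arr=0 -> substrate=0 bound=0 product=6
t=7: arr=3 -> substrate=1 bound=2 product=6
t=8: arr=3 -> substrate=4 bound=2 product=6
t=9: arr=0 -> substrate=2 bound=2 product=8
t=10: arr=3 -> substrate=5 bound=2 product=8
t=11: arr=1 -> substrate=4 bound=2 product=10
t=12: arr=0 -> substrate=4 bound=2 product=10

Answer: 10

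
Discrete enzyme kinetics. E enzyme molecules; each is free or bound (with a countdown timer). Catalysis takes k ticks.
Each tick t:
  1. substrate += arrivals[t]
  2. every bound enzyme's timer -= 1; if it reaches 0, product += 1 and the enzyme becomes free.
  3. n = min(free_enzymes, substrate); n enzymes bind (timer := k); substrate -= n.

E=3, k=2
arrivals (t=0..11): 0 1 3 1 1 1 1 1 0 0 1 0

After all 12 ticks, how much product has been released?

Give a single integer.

Answer: 9

Derivation:
t=0: arr=0 -> substrate=0 bound=0 product=0
t=1: arr=1 -> substrate=0 bound=1 product=0
t=2: arr=3 -> substrate=1 bound=3 product=0
t=3: arr=1 -> substrate=1 bound=3 product=1
t=4: arr=1 -> substrate=0 bound=3 product=3
t=5: arr=1 -> substrate=0 bound=3 product=4
t=6: arr=1 -> substrate=0 bound=2 product=6
t=7: arr=1 -> substrate=0 bound=2 product=7
t=8: arr=0 -> substrate=0 bound=1 product=8
t=9: arr=0 -> substrate=0 bound=0 product=9
t=10: arr=1 -> substrate=0 bound=1 product=9
t=11: arr=0 -> substrate=0 bound=1 product=9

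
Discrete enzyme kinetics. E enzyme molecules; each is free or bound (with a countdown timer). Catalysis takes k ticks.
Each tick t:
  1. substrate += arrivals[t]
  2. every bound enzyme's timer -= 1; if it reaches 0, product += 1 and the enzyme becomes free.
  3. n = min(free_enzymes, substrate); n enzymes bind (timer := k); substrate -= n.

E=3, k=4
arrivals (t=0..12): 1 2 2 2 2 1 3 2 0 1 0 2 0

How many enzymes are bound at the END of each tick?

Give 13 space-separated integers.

t=0: arr=1 -> substrate=0 bound=1 product=0
t=1: arr=2 -> substrate=0 bound=3 product=0
t=2: arr=2 -> substrate=2 bound=3 product=0
t=3: arr=2 -> substrate=4 bound=3 product=0
t=4: arr=2 -> substrate=5 bound=3 product=1
t=5: arr=1 -> substrate=4 bound=3 product=3
t=6: arr=3 -> substrate=7 bound=3 product=3
t=7: arr=2 -> substrate=9 bound=3 product=3
t=8: arr=0 -> substrate=8 bound=3 product=4
t=9: arr=1 -> substrate=7 bound=3 product=6
t=10: arr=0 -> substrate=7 bound=3 product=6
t=11: arr=2 -> substrate=9 bound=3 product=6
t=12: arr=0 -> substrate=8 bound=3 product=7

Answer: 1 3 3 3 3 3 3 3 3 3 3 3 3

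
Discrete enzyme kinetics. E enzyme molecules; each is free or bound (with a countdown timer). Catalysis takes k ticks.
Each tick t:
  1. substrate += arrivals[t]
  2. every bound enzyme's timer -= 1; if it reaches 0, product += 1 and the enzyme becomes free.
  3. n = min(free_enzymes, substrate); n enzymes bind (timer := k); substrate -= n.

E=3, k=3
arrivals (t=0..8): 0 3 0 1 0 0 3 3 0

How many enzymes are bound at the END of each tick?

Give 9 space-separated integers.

Answer: 0 3 3 3 1 1 3 3 3

Derivation:
t=0: arr=0 -> substrate=0 bound=0 product=0
t=1: arr=3 -> substrate=0 bound=3 product=0
t=2: arr=0 -> substrate=0 bound=3 product=0
t=3: arr=1 -> substrate=1 bound=3 product=0
t=4: arr=0 -> substrate=0 bound=1 product=3
t=5: arr=0 -> substrate=0 bound=1 product=3
t=6: arr=3 -> substrate=1 bound=3 product=3
t=7: arr=3 -> substrate=3 bound=3 product=4
t=8: arr=0 -> substrate=3 bound=3 product=4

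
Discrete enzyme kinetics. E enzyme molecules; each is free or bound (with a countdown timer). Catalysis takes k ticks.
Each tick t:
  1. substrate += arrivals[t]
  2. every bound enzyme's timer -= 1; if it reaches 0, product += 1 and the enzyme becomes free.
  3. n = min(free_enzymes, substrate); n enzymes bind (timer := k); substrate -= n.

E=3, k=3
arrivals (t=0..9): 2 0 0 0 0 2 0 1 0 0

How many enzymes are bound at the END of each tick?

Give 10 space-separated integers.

t=0: arr=2 -> substrate=0 bound=2 product=0
t=1: arr=0 -> substrate=0 bound=2 product=0
t=2: arr=0 -> substrate=0 bound=2 product=0
t=3: arr=0 -> substrate=0 bound=0 product=2
t=4: arr=0 -> substrate=0 bound=0 product=2
t=5: arr=2 -> substrate=0 bound=2 product=2
t=6: arr=0 -> substrate=0 bound=2 product=2
t=7: arr=1 -> substrate=0 bound=3 product=2
t=8: arr=0 -> substrate=0 bound=1 product=4
t=9: arr=0 -> substrate=0 bound=1 product=4

Answer: 2 2 2 0 0 2 2 3 1 1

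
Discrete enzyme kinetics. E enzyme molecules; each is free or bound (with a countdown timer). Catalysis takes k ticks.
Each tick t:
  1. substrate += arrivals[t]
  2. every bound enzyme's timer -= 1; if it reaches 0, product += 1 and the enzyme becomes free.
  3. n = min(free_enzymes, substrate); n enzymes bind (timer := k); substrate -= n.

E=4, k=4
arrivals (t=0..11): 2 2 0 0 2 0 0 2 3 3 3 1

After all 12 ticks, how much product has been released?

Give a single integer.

Answer: 8

Derivation:
t=0: arr=2 -> substrate=0 bound=2 product=0
t=1: arr=2 -> substrate=0 bound=4 product=0
t=2: arr=0 -> substrate=0 bound=4 product=0
t=3: arr=0 -> substrate=0 bound=4 product=0
t=4: arr=2 -> substrate=0 bound=4 product=2
t=5: arr=0 -> substrate=0 bound=2 product=4
t=6: arr=0 -> substrate=0 bound=2 product=4
t=7: arr=2 -> substrate=0 bound=4 product=4
t=8: arr=3 -> substrate=1 bound=4 product=6
t=9: arr=3 -> substrate=4 bound=4 product=6
t=10: arr=3 -> substrate=7 bound=4 product=6
t=11: arr=1 -> substrate=6 bound=4 product=8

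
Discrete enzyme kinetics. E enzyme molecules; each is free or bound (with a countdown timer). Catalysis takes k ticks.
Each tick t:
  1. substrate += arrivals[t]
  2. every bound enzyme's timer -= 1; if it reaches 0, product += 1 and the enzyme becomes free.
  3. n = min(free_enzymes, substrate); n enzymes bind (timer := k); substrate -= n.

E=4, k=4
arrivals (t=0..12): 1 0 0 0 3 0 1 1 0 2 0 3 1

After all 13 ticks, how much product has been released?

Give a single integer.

Answer: 6

Derivation:
t=0: arr=1 -> substrate=0 bound=1 product=0
t=1: arr=0 -> substrate=0 bound=1 product=0
t=2: arr=0 -> substrate=0 bound=1 product=0
t=3: arr=0 -> substrate=0 bound=1 product=0
t=4: arr=3 -> substrate=0 bound=3 product=1
t=5: arr=0 -> substrate=0 bound=3 product=1
t=6: arr=1 -> substrate=0 bound=4 product=1
t=7: arr=1 -> substrate=1 bound=4 product=1
t=8: arr=0 -> substrate=0 bound=2 product=4
t=9: arr=2 -> substrate=0 bound=4 product=4
t=10: arr=0 -> substrate=0 bound=3 product=5
t=11: arr=3 -> substrate=2 bound=4 product=5
t=12: arr=1 -> substrate=2 bound=4 product=6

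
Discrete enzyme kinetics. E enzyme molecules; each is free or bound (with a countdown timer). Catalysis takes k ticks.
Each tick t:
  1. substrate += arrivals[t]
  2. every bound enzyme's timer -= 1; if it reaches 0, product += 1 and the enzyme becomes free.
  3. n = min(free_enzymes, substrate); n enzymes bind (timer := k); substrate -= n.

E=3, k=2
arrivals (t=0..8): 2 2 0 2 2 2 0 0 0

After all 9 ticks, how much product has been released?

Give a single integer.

Answer: 10

Derivation:
t=0: arr=2 -> substrate=0 bound=2 product=0
t=1: arr=2 -> substrate=1 bound=3 product=0
t=2: arr=0 -> substrate=0 bound=2 product=2
t=3: arr=2 -> substrate=0 bound=3 product=3
t=4: arr=2 -> substrate=1 bound=3 product=4
t=5: arr=2 -> substrate=1 bound=3 product=6
t=6: arr=0 -> substrate=0 bound=3 product=7
t=7: arr=0 -> substrate=0 bound=1 product=9
t=8: arr=0 -> substrate=0 bound=0 product=10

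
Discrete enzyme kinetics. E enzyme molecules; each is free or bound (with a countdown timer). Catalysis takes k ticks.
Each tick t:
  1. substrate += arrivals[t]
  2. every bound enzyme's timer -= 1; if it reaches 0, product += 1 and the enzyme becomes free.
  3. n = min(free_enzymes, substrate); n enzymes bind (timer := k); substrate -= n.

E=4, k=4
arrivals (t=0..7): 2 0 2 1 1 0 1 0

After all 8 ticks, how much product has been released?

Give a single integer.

t=0: arr=2 -> substrate=0 bound=2 product=0
t=1: arr=0 -> substrate=0 bound=2 product=0
t=2: arr=2 -> substrate=0 bound=4 product=0
t=3: arr=1 -> substrate=1 bound=4 product=0
t=4: arr=1 -> substrate=0 bound=4 product=2
t=5: arr=0 -> substrate=0 bound=4 product=2
t=6: arr=1 -> substrate=0 bound=3 product=4
t=7: arr=0 -> substrate=0 bound=3 product=4

Answer: 4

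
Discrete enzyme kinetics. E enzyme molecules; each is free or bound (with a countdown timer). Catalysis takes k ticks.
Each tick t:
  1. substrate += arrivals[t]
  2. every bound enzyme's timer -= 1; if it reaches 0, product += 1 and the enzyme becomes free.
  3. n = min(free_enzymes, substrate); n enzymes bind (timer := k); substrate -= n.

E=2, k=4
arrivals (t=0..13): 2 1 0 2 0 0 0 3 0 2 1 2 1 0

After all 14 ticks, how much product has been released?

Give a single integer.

t=0: arr=2 -> substrate=0 bound=2 product=0
t=1: arr=1 -> substrate=1 bound=2 product=0
t=2: arr=0 -> substrate=1 bound=2 product=0
t=3: arr=2 -> substrate=3 bound=2 product=0
t=4: arr=0 -> substrate=1 bound=2 product=2
t=5: arr=0 -> substrate=1 bound=2 product=2
t=6: arr=0 -> substrate=1 bound=2 product=2
t=7: arr=3 -> substrate=4 bound=2 product=2
t=8: arr=0 -> substrate=2 bound=2 product=4
t=9: arr=2 -> substrate=4 bound=2 product=4
t=10: arr=1 -> substrate=5 bound=2 product=4
t=11: arr=2 -> substrate=7 bound=2 product=4
t=12: arr=1 -> substrate=6 bound=2 product=6
t=13: arr=0 -> substrate=6 bound=2 product=6

Answer: 6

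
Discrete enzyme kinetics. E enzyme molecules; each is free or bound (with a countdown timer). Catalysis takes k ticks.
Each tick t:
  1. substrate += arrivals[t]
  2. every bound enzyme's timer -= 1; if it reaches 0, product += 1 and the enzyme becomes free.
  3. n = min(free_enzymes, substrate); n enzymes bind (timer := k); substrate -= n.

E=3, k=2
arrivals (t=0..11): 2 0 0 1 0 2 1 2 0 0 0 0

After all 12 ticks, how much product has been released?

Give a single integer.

t=0: arr=2 -> substrate=0 bound=2 product=0
t=1: arr=0 -> substrate=0 bound=2 product=0
t=2: arr=0 -> substrate=0 bound=0 product=2
t=3: arr=1 -> substrate=0 bound=1 product=2
t=4: arr=0 -> substrate=0 bound=1 product=2
t=5: arr=2 -> substrate=0 bound=2 product=3
t=6: arr=1 -> substrate=0 bound=3 product=3
t=7: arr=2 -> substrate=0 bound=3 product=5
t=8: arr=0 -> substrate=0 bound=2 product=6
t=9: arr=0 -> substrate=0 bound=0 product=8
t=10: arr=0 -> substrate=0 bound=0 product=8
t=11: arr=0 -> substrate=0 bound=0 product=8

Answer: 8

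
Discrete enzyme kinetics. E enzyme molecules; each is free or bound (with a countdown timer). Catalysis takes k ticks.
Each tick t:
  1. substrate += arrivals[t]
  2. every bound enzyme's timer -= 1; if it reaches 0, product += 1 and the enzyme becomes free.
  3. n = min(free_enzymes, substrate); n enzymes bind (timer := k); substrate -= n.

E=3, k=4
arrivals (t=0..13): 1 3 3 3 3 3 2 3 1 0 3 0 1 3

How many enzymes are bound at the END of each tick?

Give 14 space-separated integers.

t=0: arr=1 -> substrate=0 bound=1 product=0
t=1: arr=3 -> substrate=1 bound=3 product=0
t=2: arr=3 -> substrate=4 bound=3 product=0
t=3: arr=3 -> substrate=7 bound=3 product=0
t=4: arr=3 -> substrate=9 bound=3 product=1
t=5: arr=3 -> substrate=10 bound=3 product=3
t=6: arr=2 -> substrate=12 bound=3 product=3
t=7: arr=3 -> substrate=15 bound=3 product=3
t=8: arr=1 -> substrate=15 bound=3 product=4
t=9: arr=0 -> substrate=13 bound=3 product=6
t=10: arr=3 -> substrate=16 bound=3 product=6
t=11: arr=0 -> substrate=16 bound=3 product=6
t=12: arr=1 -> substrate=16 bound=3 product=7
t=13: arr=3 -> substrate=17 bound=3 product=9

Answer: 1 3 3 3 3 3 3 3 3 3 3 3 3 3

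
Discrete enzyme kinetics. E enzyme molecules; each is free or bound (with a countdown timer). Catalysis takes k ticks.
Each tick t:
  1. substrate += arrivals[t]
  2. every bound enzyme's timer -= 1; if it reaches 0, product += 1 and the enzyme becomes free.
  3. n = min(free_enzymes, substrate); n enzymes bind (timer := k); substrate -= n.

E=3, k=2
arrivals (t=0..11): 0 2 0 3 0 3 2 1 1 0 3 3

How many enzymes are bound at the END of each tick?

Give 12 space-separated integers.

Answer: 0 2 2 3 3 3 3 3 3 1 3 3

Derivation:
t=0: arr=0 -> substrate=0 bound=0 product=0
t=1: arr=2 -> substrate=0 bound=2 product=0
t=2: arr=0 -> substrate=0 bound=2 product=0
t=3: arr=3 -> substrate=0 bound=3 product=2
t=4: arr=0 -> substrate=0 bound=3 product=2
t=5: arr=3 -> substrate=0 bound=3 product=5
t=6: arr=2 -> substrate=2 bound=3 product=5
t=7: arr=1 -> substrate=0 bound=3 product=8
t=8: arr=1 -> substrate=1 bound=3 product=8
t=9: arr=0 -> substrate=0 bound=1 product=11
t=10: arr=3 -> substrate=1 bound=3 product=11
t=11: arr=3 -> substrate=3 bound=3 product=12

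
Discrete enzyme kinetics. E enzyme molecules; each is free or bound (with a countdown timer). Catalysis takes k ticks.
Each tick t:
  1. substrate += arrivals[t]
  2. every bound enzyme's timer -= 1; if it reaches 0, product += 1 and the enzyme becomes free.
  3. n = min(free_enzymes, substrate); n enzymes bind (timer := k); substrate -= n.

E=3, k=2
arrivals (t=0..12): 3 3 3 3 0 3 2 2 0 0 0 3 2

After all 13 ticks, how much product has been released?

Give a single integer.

t=0: arr=3 -> substrate=0 bound=3 product=0
t=1: arr=3 -> substrate=3 bound=3 product=0
t=2: arr=3 -> substrate=3 bound=3 product=3
t=3: arr=3 -> substrate=6 bound=3 product=3
t=4: arr=0 -> substrate=3 bound=3 product=6
t=5: arr=3 -> substrate=6 bound=3 product=6
t=6: arr=2 -> substrate=5 bound=3 product=9
t=7: arr=2 -> substrate=7 bound=3 product=9
t=8: arr=0 -> substrate=4 bound=3 product=12
t=9: arr=0 -> substrate=4 bound=3 product=12
t=10: arr=0 -> substrate=1 bound=3 product=15
t=11: arr=3 -> substrate=4 bound=3 product=15
t=12: arr=2 -> substrate=3 bound=3 product=18

Answer: 18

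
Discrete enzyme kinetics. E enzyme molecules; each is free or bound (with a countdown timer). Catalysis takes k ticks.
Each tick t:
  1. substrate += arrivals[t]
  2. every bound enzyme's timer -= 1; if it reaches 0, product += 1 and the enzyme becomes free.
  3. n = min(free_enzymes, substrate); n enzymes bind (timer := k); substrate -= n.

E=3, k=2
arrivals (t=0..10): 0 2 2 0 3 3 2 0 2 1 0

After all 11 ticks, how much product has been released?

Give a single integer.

t=0: arr=0 -> substrate=0 bound=0 product=0
t=1: arr=2 -> substrate=0 bound=2 product=0
t=2: arr=2 -> substrate=1 bound=3 product=0
t=3: arr=0 -> substrate=0 bound=2 product=2
t=4: arr=3 -> substrate=1 bound=3 product=3
t=5: arr=3 -> substrate=3 bound=3 product=4
t=6: arr=2 -> substrate=3 bound=3 product=6
t=7: arr=0 -> substrate=2 bound=3 product=7
t=8: arr=2 -> substrate=2 bound=3 product=9
t=9: arr=1 -> substrate=2 bound=3 product=10
t=10: arr=0 -> substrate=0 bound=3 product=12

Answer: 12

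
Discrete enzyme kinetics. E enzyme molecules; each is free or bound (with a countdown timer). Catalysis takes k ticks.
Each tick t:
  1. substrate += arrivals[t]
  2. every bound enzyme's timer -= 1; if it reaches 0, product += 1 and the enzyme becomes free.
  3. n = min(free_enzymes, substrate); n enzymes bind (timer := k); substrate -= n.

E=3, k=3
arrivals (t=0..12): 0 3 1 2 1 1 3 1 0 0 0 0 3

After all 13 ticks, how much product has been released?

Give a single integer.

t=0: arr=0 -> substrate=0 bound=0 product=0
t=1: arr=3 -> substrate=0 bound=3 product=0
t=2: arr=1 -> substrate=1 bound=3 product=0
t=3: arr=2 -> substrate=3 bound=3 product=0
t=4: arr=1 -> substrate=1 bound=3 product=3
t=5: arr=1 -> substrate=2 bound=3 product=3
t=6: arr=3 -> substrate=5 bound=3 product=3
t=7: arr=1 -> substrate=3 bound=3 product=6
t=8: arr=0 -> substrate=3 bound=3 product=6
t=9: arr=0 -> substrate=3 bound=3 product=6
t=10: arr=0 -> substrate=0 bound=3 product=9
t=11: arr=0 -> substrate=0 bound=3 product=9
t=12: arr=3 -> substrate=3 bound=3 product=9

Answer: 9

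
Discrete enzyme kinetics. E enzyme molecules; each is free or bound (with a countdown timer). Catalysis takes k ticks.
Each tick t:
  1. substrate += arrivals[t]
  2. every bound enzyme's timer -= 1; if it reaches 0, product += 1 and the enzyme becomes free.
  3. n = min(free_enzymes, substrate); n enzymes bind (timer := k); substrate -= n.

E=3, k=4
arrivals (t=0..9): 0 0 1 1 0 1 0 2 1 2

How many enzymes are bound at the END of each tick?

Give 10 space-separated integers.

t=0: arr=0 -> substrate=0 bound=0 product=0
t=1: arr=0 -> substrate=0 bound=0 product=0
t=2: arr=1 -> substrate=0 bound=1 product=0
t=3: arr=1 -> substrate=0 bound=2 product=0
t=4: arr=0 -> substrate=0 bound=2 product=0
t=5: arr=1 -> substrate=0 bound=3 product=0
t=6: arr=0 -> substrate=0 bound=2 product=1
t=7: arr=2 -> substrate=0 bound=3 product=2
t=8: arr=1 -> substrate=1 bound=3 product=2
t=9: arr=2 -> substrate=2 bound=3 product=3

Answer: 0 0 1 2 2 3 2 3 3 3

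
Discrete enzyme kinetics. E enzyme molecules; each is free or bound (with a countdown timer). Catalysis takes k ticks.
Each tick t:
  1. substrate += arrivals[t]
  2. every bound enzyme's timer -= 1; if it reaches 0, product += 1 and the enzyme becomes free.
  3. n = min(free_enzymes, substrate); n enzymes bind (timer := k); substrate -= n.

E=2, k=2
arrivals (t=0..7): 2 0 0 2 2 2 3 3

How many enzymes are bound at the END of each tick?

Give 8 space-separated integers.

t=0: arr=2 -> substrate=0 bound=2 product=0
t=1: arr=0 -> substrate=0 bound=2 product=0
t=2: arr=0 -> substrate=0 bound=0 product=2
t=3: arr=2 -> substrate=0 bound=2 product=2
t=4: arr=2 -> substrate=2 bound=2 product=2
t=5: arr=2 -> substrate=2 bound=2 product=4
t=6: arr=3 -> substrate=5 bound=2 product=4
t=7: arr=3 -> substrate=6 bound=2 product=6

Answer: 2 2 0 2 2 2 2 2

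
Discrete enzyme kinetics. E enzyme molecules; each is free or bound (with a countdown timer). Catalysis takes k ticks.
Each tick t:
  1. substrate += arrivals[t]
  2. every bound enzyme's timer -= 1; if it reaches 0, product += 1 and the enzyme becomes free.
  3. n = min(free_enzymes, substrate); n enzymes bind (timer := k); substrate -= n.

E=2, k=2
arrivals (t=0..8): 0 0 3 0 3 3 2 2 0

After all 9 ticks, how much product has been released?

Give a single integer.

Answer: 6

Derivation:
t=0: arr=0 -> substrate=0 bound=0 product=0
t=1: arr=0 -> substrate=0 bound=0 product=0
t=2: arr=3 -> substrate=1 bound=2 product=0
t=3: arr=0 -> substrate=1 bound=2 product=0
t=4: arr=3 -> substrate=2 bound=2 product=2
t=5: arr=3 -> substrate=5 bound=2 product=2
t=6: arr=2 -> substrate=5 bound=2 product=4
t=7: arr=2 -> substrate=7 bound=2 product=4
t=8: arr=0 -> substrate=5 bound=2 product=6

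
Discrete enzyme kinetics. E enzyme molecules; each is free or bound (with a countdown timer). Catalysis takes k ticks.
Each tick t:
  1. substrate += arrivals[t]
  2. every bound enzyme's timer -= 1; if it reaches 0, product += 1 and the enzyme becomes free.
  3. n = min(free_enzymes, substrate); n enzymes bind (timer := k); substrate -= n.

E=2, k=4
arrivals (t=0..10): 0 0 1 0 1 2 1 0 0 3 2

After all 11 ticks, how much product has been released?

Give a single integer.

Answer: 3

Derivation:
t=0: arr=0 -> substrate=0 bound=0 product=0
t=1: arr=0 -> substrate=0 bound=0 product=0
t=2: arr=1 -> substrate=0 bound=1 product=0
t=3: arr=0 -> substrate=0 bound=1 product=0
t=4: arr=1 -> substrate=0 bound=2 product=0
t=5: arr=2 -> substrate=2 bound=2 product=0
t=6: arr=1 -> substrate=2 bound=2 product=1
t=7: arr=0 -> substrate=2 bound=2 product=1
t=8: arr=0 -> substrate=1 bound=2 product=2
t=9: arr=3 -> substrate=4 bound=2 product=2
t=10: arr=2 -> substrate=5 bound=2 product=3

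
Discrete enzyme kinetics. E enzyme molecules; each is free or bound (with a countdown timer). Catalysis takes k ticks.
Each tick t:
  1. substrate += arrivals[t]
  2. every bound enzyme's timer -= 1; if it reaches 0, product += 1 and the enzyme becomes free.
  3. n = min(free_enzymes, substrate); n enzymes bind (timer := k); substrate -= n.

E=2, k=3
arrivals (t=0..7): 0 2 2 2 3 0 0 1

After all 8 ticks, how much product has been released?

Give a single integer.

Answer: 4

Derivation:
t=0: arr=0 -> substrate=0 bound=0 product=0
t=1: arr=2 -> substrate=0 bound=2 product=0
t=2: arr=2 -> substrate=2 bound=2 product=0
t=3: arr=2 -> substrate=4 bound=2 product=0
t=4: arr=3 -> substrate=5 bound=2 product=2
t=5: arr=0 -> substrate=5 bound=2 product=2
t=6: arr=0 -> substrate=5 bound=2 product=2
t=7: arr=1 -> substrate=4 bound=2 product=4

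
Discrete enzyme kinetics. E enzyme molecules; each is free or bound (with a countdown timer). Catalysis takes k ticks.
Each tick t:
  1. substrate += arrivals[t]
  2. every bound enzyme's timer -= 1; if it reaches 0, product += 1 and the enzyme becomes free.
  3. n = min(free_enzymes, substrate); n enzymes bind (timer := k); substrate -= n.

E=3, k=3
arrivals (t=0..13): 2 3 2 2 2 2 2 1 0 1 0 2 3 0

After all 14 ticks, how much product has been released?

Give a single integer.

t=0: arr=2 -> substrate=0 bound=2 product=0
t=1: arr=3 -> substrate=2 bound=3 product=0
t=2: arr=2 -> substrate=4 bound=3 product=0
t=3: arr=2 -> substrate=4 bound=3 product=2
t=4: arr=2 -> substrate=5 bound=3 product=3
t=5: arr=2 -> substrate=7 bound=3 product=3
t=6: arr=2 -> substrate=7 bound=3 product=5
t=7: arr=1 -> substrate=7 bound=3 product=6
t=8: arr=0 -> substrate=7 bound=3 product=6
t=9: arr=1 -> substrate=6 bound=3 product=8
t=10: arr=0 -> substrate=5 bound=3 product=9
t=11: arr=2 -> substrate=7 bound=3 product=9
t=12: arr=3 -> substrate=8 bound=3 product=11
t=13: arr=0 -> substrate=7 bound=3 product=12

Answer: 12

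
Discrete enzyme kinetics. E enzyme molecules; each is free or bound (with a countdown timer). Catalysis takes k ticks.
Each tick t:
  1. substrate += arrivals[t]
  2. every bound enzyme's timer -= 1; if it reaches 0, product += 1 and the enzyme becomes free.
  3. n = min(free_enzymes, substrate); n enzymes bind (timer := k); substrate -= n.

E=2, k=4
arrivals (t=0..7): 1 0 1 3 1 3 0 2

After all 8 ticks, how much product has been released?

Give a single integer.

t=0: arr=1 -> substrate=0 bound=1 product=0
t=1: arr=0 -> substrate=0 bound=1 product=0
t=2: arr=1 -> substrate=0 bound=2 product=0
t=3: arr=3 -> substrate=3 bound=2 product=0
t=4: arr=1 -> substrate=3 bound=2 product=1
t=5: arr=3 -> substrate=6 bound=2 product=1
t=6: arr=0 -> substrate=5 bound=2 product=2
t=7: arr=2 -> substrate=7 bound=2 product=2

Answer: 2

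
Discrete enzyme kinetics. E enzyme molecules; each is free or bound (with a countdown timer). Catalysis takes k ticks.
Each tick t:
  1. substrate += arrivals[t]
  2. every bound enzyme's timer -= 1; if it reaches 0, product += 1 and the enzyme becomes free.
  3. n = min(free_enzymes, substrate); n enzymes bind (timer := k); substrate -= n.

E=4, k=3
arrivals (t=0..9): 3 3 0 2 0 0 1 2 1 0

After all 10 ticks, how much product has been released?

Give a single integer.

t=0: arr=3 -> substrate=0 bound=3 product=0
t=1: arr=3 -> substrate=2 bound=4 product=0
t=2: arr=0 -> substrate=2 bound=4 product=0
t=3: arr=2 -> substrate=1 bound=4 product=3
t=4: arr=0 -> substrate=0 bound=4 product=4
t=5: arr=0 -> substrate=0 bound=4 product=4
t=6: arr=1 -> substrate=0 bound=2 product=7
t=7: arr=2 -> substrate=0 bound=3 product=8
t=8: arr=1 -> substrate=0 bound=4 product=8
t=9: arr=0 -> substrate=0 bound=3 product=9

Answer: 9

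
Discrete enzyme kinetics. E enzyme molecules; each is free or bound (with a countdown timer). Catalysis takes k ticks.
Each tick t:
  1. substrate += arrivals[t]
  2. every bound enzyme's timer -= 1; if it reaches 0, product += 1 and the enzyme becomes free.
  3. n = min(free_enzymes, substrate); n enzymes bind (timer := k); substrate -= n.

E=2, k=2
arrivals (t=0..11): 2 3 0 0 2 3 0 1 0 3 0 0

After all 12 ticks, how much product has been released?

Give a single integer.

Answer: 10

Derivation:
t=0: arr=2 -> substrate=0 bound=2 product=0
t=1: arr=3 -> substrate=3 bound=2 product=0
t=2: arr=0 -> substrate=1 bound=2 product=2
t=3: arr=0 -> substrate=1 bound=2 product=2
t=4: arr=2 -> substrate=1 bound=2 product=4
t=5: arr=3 -> substrate=4 bound=2 product=4
t=6: arr=0 -> substrate=2 bound=2 product=6
t=7: arr=1 -> substrate=3 bound=2 product=6
t=8: arr=0 -> substrate=1 bound=2 product=8
t=9: arr=3 -> substrate=4 bound=2 product=8
t=10: arr=0 -> substrate=2 bound=2 product=10
t=11: arr=0 -> substrate=2 bound=2 product=10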